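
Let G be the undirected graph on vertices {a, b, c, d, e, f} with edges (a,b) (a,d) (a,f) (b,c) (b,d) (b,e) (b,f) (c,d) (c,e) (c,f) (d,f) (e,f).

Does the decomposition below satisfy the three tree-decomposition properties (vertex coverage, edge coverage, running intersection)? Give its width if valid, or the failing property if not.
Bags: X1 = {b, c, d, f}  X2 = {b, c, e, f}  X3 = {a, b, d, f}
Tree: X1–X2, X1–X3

Vertex coverage: the bags together contain {a, b, c, d, e, f}, the full vertex set. Edge coverage: each edge of G has both endpoints in at least one bag. Running intersection: for every vertex, the bags containing it form a connected subtree. All three properties hold, so this is a valid tree decomposition of width max|bag| − 1 = 3, and hence tw(G) ≤ 3.

Yes; width 3.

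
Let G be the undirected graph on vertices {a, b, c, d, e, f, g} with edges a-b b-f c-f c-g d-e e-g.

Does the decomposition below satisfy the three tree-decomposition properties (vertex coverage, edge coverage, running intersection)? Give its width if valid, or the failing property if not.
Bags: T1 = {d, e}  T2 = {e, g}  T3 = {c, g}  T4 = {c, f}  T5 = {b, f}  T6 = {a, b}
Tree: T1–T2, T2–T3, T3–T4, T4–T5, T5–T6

Every vertex of G appears in some bag (union = {a, b, c, d, e, f, g}); every edge is covered by a bag; and for each vertex v the set of bags containing v is connected in the bag tree. The decomposition is therefore valid. The largest bag has 2 vertices, so the width is 1.

Yes; width 1.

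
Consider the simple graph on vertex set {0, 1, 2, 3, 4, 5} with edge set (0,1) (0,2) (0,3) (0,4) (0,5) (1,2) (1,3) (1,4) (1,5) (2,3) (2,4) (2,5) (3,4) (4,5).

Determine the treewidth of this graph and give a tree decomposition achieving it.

The largest bag has 5 vertices, giving width 4; this decomposition certifies tw(G) ≤ 4. Conversely, {0, 1, 2, 3, 4} is a clique of size 5, and the vertices of any clique must share a bag in every tree decomposition; so some bag has ≥ 5 vertices and tw(G) ≥ 4. Hence tw(G) = 4 exactly.

Treewidth 4.
One optimal decomposition is:
Bags: B1 = {0, 1, 2, 4, 5}  B2 = {0, 1, 2, 3, 4}
Tree: B1–B2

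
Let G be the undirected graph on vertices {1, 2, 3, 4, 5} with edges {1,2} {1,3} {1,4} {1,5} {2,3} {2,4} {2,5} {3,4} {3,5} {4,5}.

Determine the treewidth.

A width-4 tree decomposition is:
Bags: B1 = {1, 2, 3, 4, 5}
Tree: (single bag)
With just one bag of size 5, the width is 5 − 1 = 4, so tw(G) ≤ 4. For the lower bound, the 5 vertices {1, 2, 3, 4, 5} are pairwise adjacent, and any tree decomposition puts a clique entirely inside one bag — forcing width ≥ 4. The upper and lower bounds meet at 4, so that is the treewidth.

4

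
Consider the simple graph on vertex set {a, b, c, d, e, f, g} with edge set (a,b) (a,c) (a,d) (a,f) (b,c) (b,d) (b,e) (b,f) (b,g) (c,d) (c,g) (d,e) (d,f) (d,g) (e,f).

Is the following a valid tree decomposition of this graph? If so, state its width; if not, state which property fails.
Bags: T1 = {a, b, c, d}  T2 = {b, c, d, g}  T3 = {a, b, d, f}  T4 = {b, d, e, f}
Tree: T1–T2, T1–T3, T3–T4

Checking the three conditions: (i) the bags cover all of {a, b, c, d, e, f, g}; (ii) for each edge, some bag contains both endpoints; (iii) the bags containing any fixed vertex form a subtree. All hold, so the decomposition is valid with width 4 − 1 = 3.

Yes; width 3.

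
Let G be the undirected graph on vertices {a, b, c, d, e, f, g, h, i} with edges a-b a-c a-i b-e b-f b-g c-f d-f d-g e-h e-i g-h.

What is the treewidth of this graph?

A width-3 tree decomposition is:
Bags: B1 = {a, c, f, i}  B2 = {a, b, f, i}  B3 = {b, e, f, i}  B4 = {b, d, e, f}  B5 = {b, d, e, g}  B6 = {d, e, g, h}
Tree: B1–B2, B2–B3, B3–B4, B4–B5, B5–B6
The largest bag has 4 vertices, giving width 3; this decomposition certifies tw(G) ≤ 3. For the lower bound: the 4 vertex sets {a,c,i}, {f}, {b}, {d,e,g,h} are disjoint, each induces a connected subgraph, and every pair is joined by at least one edge of G. Contracting each set to a single vertex therefore yields K_{4} as a minor, and since treewidth is minor-monotone, tw(G) ≥ tw(K_{4}) = 3. The upper and lower bounds meet at 3, so that is the treewidth.

3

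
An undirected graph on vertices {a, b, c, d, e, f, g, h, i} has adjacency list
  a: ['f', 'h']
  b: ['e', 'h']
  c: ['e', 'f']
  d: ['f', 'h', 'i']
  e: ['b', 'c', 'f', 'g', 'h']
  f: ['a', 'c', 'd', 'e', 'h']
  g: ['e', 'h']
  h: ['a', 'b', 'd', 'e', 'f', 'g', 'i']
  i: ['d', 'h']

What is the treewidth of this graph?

2

A width-2 tree decomposition is:
Bags: B1 = {e, g, h}  B2 = {e, f, h}  B3 = {a, f, h}  B4 = {d, f, h}  B5 = {c, e, f}  B6 = {d, h, i}  B7 = {b, e, h}
Tree: B1–B2, B2–B3, B3–B4, B2–B5, B4–B6, B2–B7
Every bag has size at most 3, so the width is 3 − 1 = 2 and tw(G) ≤ 2. For the lower bound, the 3 vertices {e, g, h} are pairwise adjacent, and any tree decomposition puts a clique entirely inside one bag — forcing width ≥ 2. The upper and lower bounds meet at 2, so that is the treewidth.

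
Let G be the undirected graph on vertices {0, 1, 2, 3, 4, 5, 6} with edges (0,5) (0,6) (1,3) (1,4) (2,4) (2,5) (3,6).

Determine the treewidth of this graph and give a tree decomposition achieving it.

The largest bag has 3 vertices, giving width 2; this decomposition certifies tw(G) ≤ 2. The edges 3–1–4–2–5–0–6–3 form a cycle, so G is not a tree and its treewidth is at least 2. Therefore the treewidth is 2.

Treewidth 2.
Bags: B1 = {1, 3, 4}  B2 = {2, 3, 4}  B3 = {2, 3, 5}  B4 = {0, 3, 5}  B5 = {0, 3, 6}
Tree: B1–B2, B2–B3, B3–B4, B4–B5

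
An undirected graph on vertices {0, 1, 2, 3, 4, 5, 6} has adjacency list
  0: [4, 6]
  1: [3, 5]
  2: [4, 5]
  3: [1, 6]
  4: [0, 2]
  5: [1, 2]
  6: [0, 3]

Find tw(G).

A width-2 tree decomposition is:
Bags: B1 = {1, 2, 5}  B2 = {1, 2, 4}  B3 = {0, 1, 4}  B4 = {0, 1, 6}  B5 = {1, 3, 6}
Tree: B1–B2, B2–B3, B3–B4, B4–B5
Every bag has size at most 3, so the width is 3 − 1 = 2 and tw(G) ≤ 2. The edges 1–5–2–4–0–6–3–1 form a cycle, so G is not a tree and its treewidth is at least 2. Therefore the treewidth is 2.

2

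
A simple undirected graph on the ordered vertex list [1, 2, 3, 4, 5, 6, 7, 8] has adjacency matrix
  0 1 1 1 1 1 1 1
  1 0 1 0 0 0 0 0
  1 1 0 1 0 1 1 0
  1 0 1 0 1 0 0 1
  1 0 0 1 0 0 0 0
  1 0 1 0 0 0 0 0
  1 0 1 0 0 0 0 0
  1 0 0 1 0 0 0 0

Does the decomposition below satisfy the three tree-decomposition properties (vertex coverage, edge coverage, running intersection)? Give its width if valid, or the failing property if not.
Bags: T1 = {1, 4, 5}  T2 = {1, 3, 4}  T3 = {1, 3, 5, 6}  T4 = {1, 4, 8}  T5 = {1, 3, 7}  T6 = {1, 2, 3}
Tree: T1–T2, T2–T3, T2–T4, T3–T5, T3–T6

No — bags containing vertex 5 are not connected in the tree.

A tree decomposition must satisfy three properties: every vertex lies in some bag; for every edge, both endpoints lie together in some bag; and for every vertex, the bags containing it form a connected subtree. Here bags containing vertex 5 are not connected in the tree, so the decomposition is invalid.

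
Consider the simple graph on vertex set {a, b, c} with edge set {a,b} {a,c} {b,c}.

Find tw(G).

2

A width-2 tree decomposition is:
Bags: B1 = {a, b, c}
Tree: (single bag)
A single bag containing all 3 vertices is trivially a valid decomposition of width 2. Conversely, {a, b, c} is a clique of size 3, and the vertices of any clique must share a bag in every tree decomposition; so some bag has ≥ 3 vertices and tw(G) ≥ 2. The upper and lower bounds meet at 2, so that is the treewidth.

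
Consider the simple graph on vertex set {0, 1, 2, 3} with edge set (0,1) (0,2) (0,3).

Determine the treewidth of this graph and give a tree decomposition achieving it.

Each bag holds 2 vertices, so the decomposition has width 1, which upper-bounds the treewidth. G has an edge, so its treewidth is at least 1. Therefore the treewidth is 1.

Treewidth 1.
One such decomposition:
Bags: B1 = {0, 3}  B2 = {0, 1}  B3 = {0, 2}
Tree: B1–B2, B1–B3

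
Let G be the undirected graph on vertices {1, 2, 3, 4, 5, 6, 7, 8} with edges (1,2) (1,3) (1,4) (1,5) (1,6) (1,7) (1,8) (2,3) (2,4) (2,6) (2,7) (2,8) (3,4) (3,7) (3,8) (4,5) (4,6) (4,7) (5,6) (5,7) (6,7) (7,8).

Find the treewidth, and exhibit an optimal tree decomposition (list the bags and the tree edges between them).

Every bag has size at most 5, so the width is 5 − 1 = 4 and tw(G) ≤ 4. For the lower bound, the 5 vertices {1, 2, 3, 7, 8} are pairwise adjacent, and any tree decomposition puts a clique entirely inside one bag — forcing width ≥ 4. Hence tw(G) = 4 exactly.

Treewidth 4.
Bags: B1 = {1, 2, 4, 6, 7}  B2 = {1, 2, 3, 4, 7}  B3 = {1, 4, 5, 6, 7}  B4 = {1, 2, 3, 7, 8}
Tree: B1–B2, B1–B3, B2–B4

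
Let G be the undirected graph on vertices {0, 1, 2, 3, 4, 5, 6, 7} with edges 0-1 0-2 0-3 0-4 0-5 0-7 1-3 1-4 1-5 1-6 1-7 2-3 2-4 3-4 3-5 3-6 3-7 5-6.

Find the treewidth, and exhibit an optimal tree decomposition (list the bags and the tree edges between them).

The largest bag has 4 vertices, giving width 3; this decomposition certifies tw(G) ≤ 3. On the other hand G contains the 4-clique {0, 1, 3, 4}. A clique must lie in a single bag of any decomposition, so no decomposition can have width below 3. Hence tw(G) = 3 exactly.

Treewidth 3.
Bags: B1 = {0, 1, 3, 7}  B2 = {0, 1, 3, 4}  B3 = {0, 1, 3, 5}  B4 = {1, 3, 5, 6}  B5 = {0, 2, 3, 4}
Tree: B1–B2, B1–B3, B3–B4, B2–B5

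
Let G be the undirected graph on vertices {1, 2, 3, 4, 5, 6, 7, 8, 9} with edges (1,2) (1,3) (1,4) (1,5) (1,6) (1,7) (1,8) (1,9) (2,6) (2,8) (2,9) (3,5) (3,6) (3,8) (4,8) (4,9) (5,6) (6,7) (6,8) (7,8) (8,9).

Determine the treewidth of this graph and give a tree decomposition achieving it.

Treewidth 3.
One optimal decomposition is:
Bags: B1 = {1, 2, 8, 9}  B2 = {1, 2, 6, 8}  B3 = {1, 3, 6, 8}  B4 = {1, 4, 8, 9}  B5 = {1, 3, 5, 6}  B6 = {1, 6, 7, 8}
Tree: B1–B2, B2–B3, B1–B4, B3–B5, B2–B6

Each bag holds 4 vertices, so the decomposition has width 3, which upper-bounds the treewidth. For the lower bound, the 4 vertices {1, 2, 8, 9} are pairwise adjacent, and any tree decomposition puts a clique entirely inside one bag — forcing width ≥ 3. The upper and lower bounds meet at 3, so that is the treewidth.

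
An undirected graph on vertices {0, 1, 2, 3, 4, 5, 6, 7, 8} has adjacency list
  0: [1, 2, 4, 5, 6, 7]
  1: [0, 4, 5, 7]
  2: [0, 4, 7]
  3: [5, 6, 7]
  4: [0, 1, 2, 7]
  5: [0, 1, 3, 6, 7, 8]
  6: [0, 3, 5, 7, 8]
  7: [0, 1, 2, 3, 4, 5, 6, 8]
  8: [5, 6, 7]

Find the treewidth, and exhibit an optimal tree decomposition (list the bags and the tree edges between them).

Treewidth 3.
Bags: B1 = {0, 1, 4, 7}  B2 = {0, 1, 5, 7}  B3 = {0, 2, 4, 7}  B4 = {0, 5, 6, 7}  B5 = {3, 5, 6, 7}  B6 = {5, 6, 7, 8}
Tree: B1–B2, B1–B3, B2–B4, B4–B5, B4–B6

The largest bag has 4 vertices, giving width 3; this decomposition certifies tw(G) ≤ 3. On the other hand G contains the 4-clique {0, 1, 4, 7}. A clique must lie in a single bag of any decomposition, so no decomposition can have width below 3. Hence tw(G) = 3 exactly.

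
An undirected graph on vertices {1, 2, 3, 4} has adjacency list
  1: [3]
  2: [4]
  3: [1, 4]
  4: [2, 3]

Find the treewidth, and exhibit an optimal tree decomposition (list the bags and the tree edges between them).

Treewidth 1.
One such decomposition:
Bags: B1 = {1, 3}  B2 = {3, 4}  B3 = {2, 4}
Tree: B1–B2, B2–B3

The largest bag has 2 vertices, giving width 1; this decomposition certifies tw(G) ≤ 1. G has an edge, so its treewidth is at least 1. Hence tw(G) = 1 exactly.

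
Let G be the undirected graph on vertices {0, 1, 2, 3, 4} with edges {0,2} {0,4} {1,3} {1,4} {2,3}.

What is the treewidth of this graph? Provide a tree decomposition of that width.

Treewidth 2.
One such decomposition:
Bags: B1 = {0, 1, 4}  B2 = {0, 1, 2}  B3 = {1, 2, 3}
Tree: B1–B2, B2–B3

The largest bag has 3 vertices, giving width 2; this decomposition certifies tw(G) ≤ 2. Since 1–4–0–2–3–1 is a cycle in G, G is not acyclic. Forests are exactly the graphs of treewidth ≤ 1, so tw(G) ≥ 2. The upper and lower bounds meet at 2, so that is the treewidth.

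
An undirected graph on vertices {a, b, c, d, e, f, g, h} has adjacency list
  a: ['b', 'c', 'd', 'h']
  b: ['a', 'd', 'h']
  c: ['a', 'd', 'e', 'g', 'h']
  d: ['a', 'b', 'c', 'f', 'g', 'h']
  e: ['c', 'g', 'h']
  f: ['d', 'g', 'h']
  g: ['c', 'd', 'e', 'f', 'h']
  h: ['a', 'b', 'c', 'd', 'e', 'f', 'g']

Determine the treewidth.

3

A width-3 tree decomposition is:
Bags: B1 = {c, d, g, h}  B2 = {d, f, g, h}  B3 = {a, c, d, h}  B4 = {c, e, g, h}  B5 = {a, b, d, h}
Tree: B1–B2, B1–B3, B1–B4, B3–B5
Every bag has size at most 4, so the width is 4 − 1 = 3 and tw(G) ≤ 3. On the other hand G contains the 4-clique {c, d, g, h}. A clique must lie in a single bag of any decomposition, so no decomposition can have width below 3. The upper and lower bounds meet at 3, so that is the treewidth.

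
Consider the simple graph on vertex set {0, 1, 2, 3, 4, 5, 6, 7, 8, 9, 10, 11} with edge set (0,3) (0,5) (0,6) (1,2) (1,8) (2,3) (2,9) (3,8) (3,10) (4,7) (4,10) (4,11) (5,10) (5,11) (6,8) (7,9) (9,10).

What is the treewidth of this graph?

A width-3 tree decomposition is:
Bags: B1 = {4, 5, 7, 11}  B2 = {4, 5, 7, 10}  B3 = {5, 7, 9, 10}  B4 = {0, 5, 9, 10}  B5 = {0, 3, 9, 10}  B6 = {0, 2, 3, 9}  B7 = {0, 2, 3, 6}  B8 = {2, 3, 6, 8}  B9 = {1, 2, 6, 8}
Tree: B1–B2, B2–B3, B3–B4, B4–B5, B5–B6, B6–B7, B7–B8, B8–B9
Each bag holds 4 vertices, so the decomposition has width 3, which upper-bounds the treewidth. For the lower bound: the 4 vertex sets {4,7,11}, {5}, {10}, {0,2,3,9} are disjoint, each induces a connected subgraph, and every pair is joined by at least one edge of G. Contracting each set to a single vertex therefore yields K_{4} as a minor, and since treewidth is minor-monotone, tw(G) ≥ tw(K_{4}) = 3. Hence tw(G) = 3 exactly.

3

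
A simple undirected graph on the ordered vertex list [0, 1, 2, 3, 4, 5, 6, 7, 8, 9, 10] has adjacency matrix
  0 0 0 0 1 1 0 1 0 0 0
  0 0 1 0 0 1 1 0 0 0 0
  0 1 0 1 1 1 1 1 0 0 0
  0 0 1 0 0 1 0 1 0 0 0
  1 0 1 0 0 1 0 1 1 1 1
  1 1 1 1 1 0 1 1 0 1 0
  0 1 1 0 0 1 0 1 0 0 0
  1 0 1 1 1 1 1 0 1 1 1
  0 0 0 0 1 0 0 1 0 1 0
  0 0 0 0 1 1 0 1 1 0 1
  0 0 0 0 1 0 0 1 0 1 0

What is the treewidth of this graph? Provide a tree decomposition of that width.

Treewidth 3.
One such decomposition:
Bags: B1 = {0, 4, 5, 7}  B2 = {2, 4, 5, 7}  B3 = {2, 5, 6, 7}  B4 = {1, 2, 5, 6}  B5 = {4, 5, 7, 9}  B6 = {4, 7, 8, 9}  B7 = {4, 7, 9, 10}  B8 = {2, 3, 5, 7}
Tree: B1–B2, B2–B3, B3–B4, B2–B5, B5–B6, B5–B7, B2–B8

The largest bag has 4 vertices, giving width 3; this decomposition certifies tw(G) ≤ 3. On the other hand G contains the 4-clique {1, 2, 5, 6}. A clique must lie in a single bag of any decomposition, so no decomposition can have width below 3. The upper and lower bounds meet at 3, so that is the treewidth.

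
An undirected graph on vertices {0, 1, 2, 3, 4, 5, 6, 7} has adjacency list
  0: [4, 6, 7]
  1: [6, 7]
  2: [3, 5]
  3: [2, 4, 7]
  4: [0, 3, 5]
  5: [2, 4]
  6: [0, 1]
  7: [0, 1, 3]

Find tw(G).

2

A width-2 tree decomposition is:
Bags: B1 = {2, 3, 5}  B2 = {3, 4, 5}  B3 = {3, 4, 7}  B4 = {0, 4, 7}  B5 = {0, 1, 7}  B6 = {0, 1, 6}
Tree: B1–B2, B2–B3, B3–B4, B4–B5, B5–B6
The largest bag has 3 vertices, giving width 2; this decomposition certifies tw(G) ≤ 2. For the lower bound, G contains the cycle 2–5–4–3–2, so G is not a forest; only forests have treewidth ≤ 1, hence tw(G) ≥ 2. Hence tw(G) = 2 exactly.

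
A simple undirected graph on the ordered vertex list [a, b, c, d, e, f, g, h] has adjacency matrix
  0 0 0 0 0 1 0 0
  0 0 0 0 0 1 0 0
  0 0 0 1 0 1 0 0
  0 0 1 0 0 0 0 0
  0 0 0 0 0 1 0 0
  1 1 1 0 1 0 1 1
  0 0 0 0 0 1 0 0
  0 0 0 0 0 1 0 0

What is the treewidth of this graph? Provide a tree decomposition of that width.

Treewidth 1.
One such decomposition:
Bags: B1 = {e, f}  B2 = {c, f}  B3 = {b, f}  B4 = {a, f}  B5 = {c, d}  B6 = {f, g}  B7 = {f, h}
Tree: B1–B2, B2–B3, B3–B4, B2–B5, B1–B6, B3–B7

Each bag holds 2 vertices, so the decomposition has width 1, which upper-bounds the treewidth. Since G has at least one edge (e.g. e–f), it is not an edgeless graph, so tw(G) ≥ 1. Combining the bounds, tw(G) = 1.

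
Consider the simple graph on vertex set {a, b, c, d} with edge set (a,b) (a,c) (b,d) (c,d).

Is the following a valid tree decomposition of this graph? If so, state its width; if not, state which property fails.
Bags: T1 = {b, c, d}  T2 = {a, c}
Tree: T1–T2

No — edge (b,a) lies in no bag.

A tree decomposition must satisfy three properties: every vertex lies in some bag; for every edge, both endpoints lie together in some bag; and for every vertex, the bags containing it form a connected subtree. Here edge (b,a) lies in no bag, so the decomposition is invalid.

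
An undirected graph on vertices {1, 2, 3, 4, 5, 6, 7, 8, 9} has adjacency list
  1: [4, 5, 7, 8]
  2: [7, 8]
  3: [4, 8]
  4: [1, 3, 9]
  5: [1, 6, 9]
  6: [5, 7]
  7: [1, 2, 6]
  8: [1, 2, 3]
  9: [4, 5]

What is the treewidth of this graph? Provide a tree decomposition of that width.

Treewidth 3.
One such decomposition:
Bags: B1 = {2, 3, 4, 8}  B2 = {1, 2, 4, 8}  B3 = {1, 2, 4, 7}  B4 = {1, 4, 7, 9}  B5 = {1, 5, 7, 9}  B6 = {5, 6, 7, 9}
Tree: B1–B2, B2–B3, B3–B4, B4–B5, B5–B6

Every bag has size at most 4, so the width is 4 − 1 = 3 and tw(G) ≤ 3. For the lower bound: the 4 vertex sets {2,3,8}, {4}, {1}, {5,6,7,9} are disjoint, each induces a connected subgraph, and every pair is joined by at least one edge of G. Contracting each set to a single vertex therefore yields K_{4} as a minor, and since treewidth is minor-monotone, tw(G) ≥ tw(K_{4}) = 3. Hence tw(G) = 3 exactly.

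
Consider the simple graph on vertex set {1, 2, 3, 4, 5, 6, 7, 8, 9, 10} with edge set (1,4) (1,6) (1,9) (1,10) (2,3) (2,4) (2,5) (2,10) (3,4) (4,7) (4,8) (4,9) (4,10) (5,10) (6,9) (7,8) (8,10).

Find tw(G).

A width-2 tree decomposition is:
Bags: B1 = {1, 4, 10}  B2 = {4, 8, 10}  B3 = {4, 7, 8}  B4 = {1, 4, 9}  B5 = {2, 4, 10}  B6 = {2, 3, 4}  B7 = {1, 6, 9}  B8 = {2, 5, 10}
Tree: B1–B2, B2–B3, B1–B4, B1–B5, B5–B6, B4–B7, B5–B8
Every bag has size at most 3, so the width is 3 − 1 = 2 and tw(G) ≤ 2. On the other hand G contains the 3-clique {1, 4, 9}. A clique must lie in a single bag of any decomposition, so no decomposition can have width below 2. The upper and lower bounds meet at 2, so that is the treewidth.

2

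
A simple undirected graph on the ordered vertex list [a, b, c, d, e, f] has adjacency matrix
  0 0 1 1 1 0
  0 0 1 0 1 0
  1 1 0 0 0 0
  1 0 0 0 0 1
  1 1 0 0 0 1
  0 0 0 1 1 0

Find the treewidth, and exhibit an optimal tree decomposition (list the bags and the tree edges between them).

Treewidth 2.
One such decomposition:
Bags: B1 = {b, c, e}  B2 = {a, c, e}  B3 = {a, e, f}  B4 = {a, d, f}
Tree: B1–B2, B2–B3, B3–B4

Each bag holds 3 vertices, so the decomposition has width 2, which upper-bounds the treewidth. For the lower bound, G contains the cycle b–c–a–e–b, so G is not a forest; only forests have treewidth ≤ 1, hence tw(G) ≥ 2. Therefore the treewidth is 2.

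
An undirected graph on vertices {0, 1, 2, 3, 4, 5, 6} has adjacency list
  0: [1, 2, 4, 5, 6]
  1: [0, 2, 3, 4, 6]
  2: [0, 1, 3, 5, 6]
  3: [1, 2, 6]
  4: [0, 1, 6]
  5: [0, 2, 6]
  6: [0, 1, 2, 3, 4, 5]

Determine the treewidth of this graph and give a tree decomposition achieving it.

Treewidth 3.
One such decomposition:
Bags: B1 = {0, 2, 5, 6}  B2 = {0, 1, 2, 6}  B3 = {0, 1, 4, 6}  B4 = {1, 2, 3, 6}
Tree: B1–B2, B2–B3, B2–B4

The largest bag has 4 vertices, giving width 3; this decomposition certifies tw(G) ≤ 3. On the other hand G contains the 4-clique {0, 1, 2, 6}. A clique must lie in a single bag of any decomposition, so no decomposition can have width below 3. Hence tw(G) = 3 exactly.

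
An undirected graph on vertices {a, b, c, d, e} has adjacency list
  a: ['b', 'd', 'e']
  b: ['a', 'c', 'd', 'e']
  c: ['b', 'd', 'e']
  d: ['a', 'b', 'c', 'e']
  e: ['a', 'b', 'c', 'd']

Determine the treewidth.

3

A width-3 tree decomposition is:
Bags: B1 = {b, c, d, e}  B2 = {a, b, d, e}
Tree: B1–B2
The largest bag has 4 vertices, giving width 3; this decomposition certifies tw(G) ≤ 3. For the lower bound, the 4 vertices {b, c, d, e} are pairwise adjacent, and any tree decomposition puts a clique entirely inside one bag — forcing width ≥ 3. Therefore the treewidth is 3.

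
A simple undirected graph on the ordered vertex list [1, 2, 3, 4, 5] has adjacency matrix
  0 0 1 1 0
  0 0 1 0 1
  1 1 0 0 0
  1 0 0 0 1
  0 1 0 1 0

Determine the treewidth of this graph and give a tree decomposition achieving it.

Treewidth 2.
One such decomposition:
Bags: B1 = {2, 4, 5}  B2 = {1, 2, 4}  B3 = {1, 2, 3}
Tree: B1–B2, B2–B3

The largest bag has 3 vertices, giving width 2; this decomposition certifies tw(G) ≤ 2. Since 2–5–4–1–3–2 is a cycle in G, G is not acyclic. Forests are exactly the graphs of treewidth ≤ 1, so tw(G) ≥ 2. Hence tw(G) = 2 exactly.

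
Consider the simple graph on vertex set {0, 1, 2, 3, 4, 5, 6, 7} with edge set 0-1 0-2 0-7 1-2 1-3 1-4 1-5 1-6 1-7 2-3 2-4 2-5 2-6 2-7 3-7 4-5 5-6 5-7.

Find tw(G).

A width-3 tree decomposition is:
Bags: B1 = {1, 2, 3, 7}  B2 = {1, 2, 5, 7}  B3 = {0, 1, 2, 7}  B4 = {1, 2, 5, 6}  B5 = {1, 2, 4, 5}
Tree: B1–B2, B2–B3, B2–B4, B4–B5
The largest bag has 4 vertices, giving width 3; this decomposition certifies tw(G) ≤ 3. On the other hand G contains the 4-clique {0, 1, 2, 7}. A clique must lie in a single bag of any decomposition, so no decomposition can have width below 3. Combining the bounds, tw(G) = 3.

3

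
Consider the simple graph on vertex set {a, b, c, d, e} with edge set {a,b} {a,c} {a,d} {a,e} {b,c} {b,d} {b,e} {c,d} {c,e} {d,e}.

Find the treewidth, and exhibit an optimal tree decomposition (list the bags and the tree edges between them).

A single bag containing all 5 vertices is trivially a valid decomposition of width 4. Conversely, {a, b, c, d, e} is a clique of size 5, and the vertices of any clique must share a bag in every tree decomposition; so some bag has ≥ 5 vertices and tw(G) ≥ 4. The upper and lower bounds meet at 4, so that is the treewidth.

Treewidth 4.
One optimal decomposition is:
Bags: B1 = {a, b, c, d, e}
Tree: (single bag)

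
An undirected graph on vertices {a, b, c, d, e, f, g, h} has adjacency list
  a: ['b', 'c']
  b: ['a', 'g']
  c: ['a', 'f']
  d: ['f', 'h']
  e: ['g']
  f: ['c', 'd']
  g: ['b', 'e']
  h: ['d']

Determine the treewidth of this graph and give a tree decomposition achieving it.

Every bag has size at most 2, so the width is 2 − 1 = 1 and tw(G) ≤ 1. G has an edge, so its treewidth is at least 1. Therefore the treewidth is 1.

Treewidth 1.
Bags: B1 = {e, g}  B2 = {b, g}  B3 = {a, b}  B4 = {a, c}  B5 = {c, f}  B6 = {d, f}  B7 = {d, h}
Tree: B1–B2, B2–B3, B3–B4, B4–B5, B5–B6, B6–B7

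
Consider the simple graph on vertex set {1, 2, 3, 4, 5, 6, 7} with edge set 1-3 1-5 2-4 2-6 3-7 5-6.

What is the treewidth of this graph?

1

A width-1 tree decomposition is:
Bags: B1 = {3, 7}  B2 = {1, 3}  B3 = {1, 5}  B4 = {5, 6}  B5 = {2, 6}  B6 = {2, 4}
Tree: B1–B2, B2–B3, B3–B4, B4–B5, B5–B6
Each bag holds 2 vertices, so the decomposition has width 1, which upper-bounds the treewidth. Since G has at least one edge (e.g. 7–3), it is not an edgeless graph, so tw(G) ≥ 1. Therefore the treewidth is 1.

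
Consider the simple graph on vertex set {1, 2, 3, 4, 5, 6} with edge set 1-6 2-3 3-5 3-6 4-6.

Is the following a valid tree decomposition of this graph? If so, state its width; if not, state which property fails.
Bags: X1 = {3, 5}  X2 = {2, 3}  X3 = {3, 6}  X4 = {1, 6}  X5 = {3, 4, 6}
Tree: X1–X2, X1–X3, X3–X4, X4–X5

No — bags containing vertex 3 are not connected in the tree.

A tree decomposition must satisfy three properties: every vertex lies in some bag; for every edge, both endpoints lie together in some bag; and for every vertex, the bags containing it form a connected subtree. Here bags containing vertex 3 are not connected in the tree, so the decomposition is invalid.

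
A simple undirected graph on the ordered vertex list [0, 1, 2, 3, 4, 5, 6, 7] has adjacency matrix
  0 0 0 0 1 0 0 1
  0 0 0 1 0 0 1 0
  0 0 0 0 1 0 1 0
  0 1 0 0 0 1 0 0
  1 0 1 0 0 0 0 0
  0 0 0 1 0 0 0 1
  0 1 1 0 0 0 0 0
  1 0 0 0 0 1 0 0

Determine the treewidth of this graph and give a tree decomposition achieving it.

The largest bag has 3 vertices, giving width 2; this decomposition certifies tw(G) ≤ 2. For the lower bound, G contains the cycle 6–2–4–0–7–5–3–1–6, so G is not a forest; only forests have treewidth ≤ 1, hence tw(G) ≥ 2. The upper and lower bounds meet at 2, so that is the treewidth.

Treewidth 2.
One such decomposition:
Bags: B1 = {2, 4, 6}  B2 = {0, 4, 6}  B3 = {0, 6, 7}  B4 = {5, 6, 7}  B5 = {3, 5, 6}  B6 = {1, 3, 6}
Tree: B1–B2, B2–B3, B3–B4, B4–B5, B5–B6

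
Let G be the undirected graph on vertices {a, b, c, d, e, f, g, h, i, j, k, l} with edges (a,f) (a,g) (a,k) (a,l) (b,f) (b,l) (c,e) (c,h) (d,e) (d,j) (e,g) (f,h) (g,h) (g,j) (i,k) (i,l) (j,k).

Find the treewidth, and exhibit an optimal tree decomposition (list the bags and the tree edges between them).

Treewidth 3.
Bags: B1 = {c, d, e, j}  B2 = {c, e, g, j}  B3 = {c, g, h, j}  B4 = {g, h, j, k}  B5 = {a, g, h, k}  B6 = {a, f, h, k}  B7 = {a, f, i, k}  B8 = {a, f, i, l}  B9 = {b, f, i, l}
Tree: B1–B2, B2–B3, B3–B4, B4–B5, B5–B6, B6–B7, B7–B8, B8–B9

The largest bag has 4 vertices, giving width 3; this decomposition certifies tw(G) ≤ 3. For the lower bound: the 4 vertex sets {c,d,e}, {j}, {g}, {a,f,h,k} are disjoint, each induces a connected subgraph, and every pair is joined by at least one edge of G. Contracting each set to a single vertex therefore yields K_{4} as a minor, and since treewidth is minor-monotone, tw(G) ≥ tw(K_{4}) = 3. The upper and lower bounds meet at 3, so that is the treewidth.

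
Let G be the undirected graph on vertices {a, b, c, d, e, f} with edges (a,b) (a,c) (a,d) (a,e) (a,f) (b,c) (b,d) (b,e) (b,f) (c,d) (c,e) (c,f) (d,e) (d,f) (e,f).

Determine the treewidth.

5

A width-5 tree decomposition is:
Bags: B1 = {a, b, c, d, e, f}
Tree: (single bag)
With just one bag of size 6, the width is 6 − 1 = 5, so tw(G) ≤ 5. For the lower bound, the 6 vertices {a, b, c, d, e, f} are pairwise adjacent, and any tree decomposition puts a clique entirely inside one bag — forcing width ≥ 5. The upper and lower bounds meet at 5, so that is the treewidth.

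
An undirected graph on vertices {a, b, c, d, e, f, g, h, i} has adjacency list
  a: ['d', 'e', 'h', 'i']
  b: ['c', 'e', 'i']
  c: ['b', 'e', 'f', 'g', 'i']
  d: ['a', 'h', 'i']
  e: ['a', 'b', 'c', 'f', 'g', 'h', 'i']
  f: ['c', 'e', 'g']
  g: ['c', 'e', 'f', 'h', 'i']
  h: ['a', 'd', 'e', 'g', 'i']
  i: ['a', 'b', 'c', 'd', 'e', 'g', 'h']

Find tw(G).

A width-3 tree decomposition is:
Bags: B1 = {e, g, h, i}  B2 = {a, e, h, i}  B3 = {c, e, g, i}  B4 = {c, e, f, g}  B5 = {a, d, h, i}  B6 = {b, c, e, i}
Tree: B1–B2, B1–B3, B3–B4, B2–B5, B3–B6
Every bag has size at most 4, so the width is 4 − 1 = 3 and tw(G) ≤ 3. For the lower bound, the 4 vertices {c, e, f, g} are pairwise adjacent, and any tree decomposition puts a clique entirely inside one bag — forcing width ≥ 3. Combining the bounds, tw(G) = 3.

3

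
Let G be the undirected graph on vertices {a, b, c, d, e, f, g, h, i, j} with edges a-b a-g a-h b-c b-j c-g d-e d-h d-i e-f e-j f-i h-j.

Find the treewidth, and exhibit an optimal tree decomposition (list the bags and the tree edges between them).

Treewidth 2.
One optimal decomposition is:
Bags: B1 = {e, f, i}  B2 = {d, e, i}  B3 = {d, e, j}  B4 = {d, h, j}  B5 = {b, h, j}  B6 = {a, b, h}  B7 = {a, b, c}  B8 = {a, c, g}
Tree: B1–B2, B2–B3, B3–B4, B4–B5, B5–B6, B6–B7, B7–B8

Every bag has size at most 3, so the width is 3 − 1 = 2 and tw(G) ≤ 2. The edges f–i–d–e–f form a cycle, so G is not a tree and its treewidth is at least 2. The upper and lower bounds meet at 2, so that is the treewidth.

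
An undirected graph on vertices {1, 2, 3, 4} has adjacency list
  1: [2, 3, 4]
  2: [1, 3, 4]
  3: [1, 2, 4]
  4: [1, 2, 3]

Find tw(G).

3

A width-3 tree decomposition is:
Bags: B1 = {1, 2, 3, 4}
Tree: (single bag)
With just one bag of size 4, the width is 4 − 1 = 3, so tw(G) ≤ 3. For the lower bound, the 4 vertices {1, 2, 3, 4} are pairwise adjacent, and any tree decomposition puts a clique entirely inside one bag — forcing width ≥ 3. The upper and lower bounds meet at 3, so that is the treewidth.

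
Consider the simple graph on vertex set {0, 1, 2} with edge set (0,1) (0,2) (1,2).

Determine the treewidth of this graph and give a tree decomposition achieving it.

A single bag containing all 3 vertices is trivially a valid decomposition of width 2. Conversely, {0, 1, 2} is a clique of size 3, and the vertices of any clique must share a bag in every tree decomposition; so some bag has ≥ 3 vertices and tw(G) ≥ 2. Hence tw(G) = 2 exactly.

Treewidth 2.
One optimal decomposition is:
Bags: B1 = {0, 1, 2}
Tree: (single bag)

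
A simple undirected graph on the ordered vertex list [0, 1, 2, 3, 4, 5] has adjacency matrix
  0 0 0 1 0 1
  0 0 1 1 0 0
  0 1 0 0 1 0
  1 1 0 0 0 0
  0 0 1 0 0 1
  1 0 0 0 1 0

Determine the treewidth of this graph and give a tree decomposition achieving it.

Treewidth 2.
One optimal decomposition is:
Bags: B1 = {1, 2, 3}  B2 = {2, 3, 4}  B3 = {3, 4, 5}  B4 = {0, 3, 5}
Tree: B1–B2, B2–B3, B3–B4

The largest bag has 3 vertices, giving width 2; this decomposition certifies tw(G) ≤ 2. For the lower bound, G contains the cycle 3–1–2–4–5–0–3, so G is not a forest; only forests have treewidth ≤ 1, hence tw(G) ≥ 2. Therefore the treewidth is 2.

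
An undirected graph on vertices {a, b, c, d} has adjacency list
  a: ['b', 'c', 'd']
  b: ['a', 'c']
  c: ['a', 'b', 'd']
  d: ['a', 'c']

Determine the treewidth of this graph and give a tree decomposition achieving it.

Each bag holds 3 vertices, so the decomposition has width 2, which upper-bounds the treewidth. On the other hand G contains the 3-clique {a, c, d}. A clique must lie in a single bag of any decomposition, so no decomposition can have width below 2. Combining the bounds, tw(G) = 2.

Treewidth 2.
One optimal decomposition is:
Bags: B1 = {a, c, d}  B2 = {a, b, c}
Tree: B1–B2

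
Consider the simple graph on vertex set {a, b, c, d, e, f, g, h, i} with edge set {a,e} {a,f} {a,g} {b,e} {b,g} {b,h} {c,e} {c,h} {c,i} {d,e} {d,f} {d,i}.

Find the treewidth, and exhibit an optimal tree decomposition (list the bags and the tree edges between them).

The largest bag has 4 vertices, giving width 3; this decomposition certifies tw(G) ≤ 3. For the lower bound: the 4 vertex sets {d,f,i}, {c}, {e}, {a,b,g,h} are disjoint, each induces a connected subgraph, and every pair is joined by at least one edge of G. Contracting each set to a single vertex therefore yields K_{4} as a minor, and since treewidth is minor-monotone, tw(G) ≥ tw(K_{4}) = 3. Hence tw(G) = 3 exactly.

Treewidth 3.
One optimal decomposition is:
Bags: B1 = {c, d, f, i}  B2 = {c, d, e, f}  B3 = {a, c, e, f}  B4 = {a, c, e, h}  B5 = {a, b, e, h}  B6 = {a, b, g, h}
Tree: B1–B2, B2–B3, B3–B4, B4–B5, B5–B6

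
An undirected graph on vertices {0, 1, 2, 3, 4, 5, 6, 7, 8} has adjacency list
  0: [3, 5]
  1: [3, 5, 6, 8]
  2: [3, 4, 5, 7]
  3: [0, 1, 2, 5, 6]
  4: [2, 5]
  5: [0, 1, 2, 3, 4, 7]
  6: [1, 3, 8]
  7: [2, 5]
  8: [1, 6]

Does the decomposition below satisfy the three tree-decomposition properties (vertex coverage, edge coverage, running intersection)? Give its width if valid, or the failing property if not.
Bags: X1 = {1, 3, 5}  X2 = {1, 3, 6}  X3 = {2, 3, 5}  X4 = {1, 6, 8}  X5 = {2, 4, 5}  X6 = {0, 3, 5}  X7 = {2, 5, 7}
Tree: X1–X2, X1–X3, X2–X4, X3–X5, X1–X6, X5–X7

Every vertex of G appears in some bag (union = {0, 1, 2, 3, 4, 5, 6, 7, 8}); every edge is covered by a bag; and for each vertex v the set of bags containing v is connected in the bag tree. The decomposition is therefore valid. The largest bag has 3 vertices, so the width is 2.

Yes; width 2.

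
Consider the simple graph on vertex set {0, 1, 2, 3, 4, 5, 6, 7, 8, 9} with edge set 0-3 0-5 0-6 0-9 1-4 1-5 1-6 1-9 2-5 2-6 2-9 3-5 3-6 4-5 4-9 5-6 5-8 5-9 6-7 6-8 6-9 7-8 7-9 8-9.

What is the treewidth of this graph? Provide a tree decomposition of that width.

Treewidth 3.
One optimal decomposition is:
Bags: B1 = {5, 6, 8, 9}  B2 = {0, 5, 6, 9}  B3 = {1, 5, 6, 9}  B4 = {0, 3, 5, 6}  B5 = {1, 4, 5, 9}  B6 = {6, 7, 8, 9}  B7 = {2, 5, 6, 9}
Tree: B1–B2, B2–B3, B2–B4, B3–B5, B1–B6, B2–B7

Every bag has size at most 4, so the width is 4 − 1 = 3 and tw(G) ≤ 3. On the other hand G contains the 4-clique {1, 4, 5, 9}. A clique must lie in a single bag of any decomposition, so no decomposition can have width below 3. Therefore the treewidth is 3.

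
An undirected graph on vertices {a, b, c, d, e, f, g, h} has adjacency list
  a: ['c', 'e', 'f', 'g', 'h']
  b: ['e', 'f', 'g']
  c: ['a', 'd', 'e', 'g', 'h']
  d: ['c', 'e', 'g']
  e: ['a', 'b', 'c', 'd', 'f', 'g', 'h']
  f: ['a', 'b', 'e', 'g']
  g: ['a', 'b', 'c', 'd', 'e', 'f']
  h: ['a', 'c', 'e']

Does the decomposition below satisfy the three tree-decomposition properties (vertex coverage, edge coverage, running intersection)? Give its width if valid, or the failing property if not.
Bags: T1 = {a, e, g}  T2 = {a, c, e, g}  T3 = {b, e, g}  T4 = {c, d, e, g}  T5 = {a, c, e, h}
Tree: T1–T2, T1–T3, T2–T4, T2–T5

No — vertex f appears in no bag.

A tree decomposition must satisfy three properties: every vertex lies in some bag; for every edge, both endpoints lie together in some bag; and for every vertex, the bags containing it form a connected subtree. Here vertex f appears in no bag, so the decomposition is invalid.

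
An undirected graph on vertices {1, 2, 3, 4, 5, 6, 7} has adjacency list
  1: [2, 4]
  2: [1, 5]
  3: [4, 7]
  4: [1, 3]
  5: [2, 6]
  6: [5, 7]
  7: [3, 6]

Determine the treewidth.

A width-2 tree decomposition is:
Bags: B1 = {1, 2, 4}  B2 = {2, 3, 4}  B3 = {2, 3, 7}  B4 = {2, 6, 7}  B5 = {2, 5, 6}
Tree: B1–B2, B2–B3, B3–B4, B4–B5
Every bag has size at most 3, so the width is 3 − 1 = 2 and tw(G) ≤ 2. Since 2–1–4–3–7–6–5–2 is a cycle in G, G is not acyclic. Forests are exactly the graphs of treewidth ≤ 1, so tw(G) ≥ 2. Hence tw(G) = 2 exactly.

2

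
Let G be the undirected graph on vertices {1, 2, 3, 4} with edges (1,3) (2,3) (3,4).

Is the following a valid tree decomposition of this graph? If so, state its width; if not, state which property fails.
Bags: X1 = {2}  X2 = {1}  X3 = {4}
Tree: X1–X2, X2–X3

A tree decomposition must satisfy three properties: every vertex lies in some bag; for every edge, both endpoints lie together in some bag; and for every vertex, the bags containing it form a connected subtree. Here vertex 3 appears in no bag, so the decomposition is invalid.

No — vertex 3 appears in no bag.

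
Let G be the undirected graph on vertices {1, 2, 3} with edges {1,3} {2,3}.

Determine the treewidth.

1

A width-1 tree decomposition is:
Bags: B1 = {2, 3}  B2 = {1, 3}
Tree: B1–B2
Every bag has size at most 2, so the width is 2 − 1 = 1 and tw(G) ≤ 1. G has an edge, so its treewidth is at least 1. Combining the bounds, tw(G) = 1.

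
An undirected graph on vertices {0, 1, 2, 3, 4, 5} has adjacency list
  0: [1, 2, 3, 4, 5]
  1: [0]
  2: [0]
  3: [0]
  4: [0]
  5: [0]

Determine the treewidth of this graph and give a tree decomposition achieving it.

The largest bag has 2 vertices, giving width 1; this decomposition certifies tw(G) ≤ 1. Any graph with an edge has treewidth ≥ 1, and G has the edge 0–1. The upper and lower bounds meet at 1, so that is the treewidth.

Treewidth 1.
One optimal decomposition is:
Bags: B1 = {0, 1}  B2 = {0, 4}  B3 = {0, 5}  B4 = {0, 2}  B5 = {0, 3}
Tree: B1–B2, B2–B3, B1–B4, B3–B5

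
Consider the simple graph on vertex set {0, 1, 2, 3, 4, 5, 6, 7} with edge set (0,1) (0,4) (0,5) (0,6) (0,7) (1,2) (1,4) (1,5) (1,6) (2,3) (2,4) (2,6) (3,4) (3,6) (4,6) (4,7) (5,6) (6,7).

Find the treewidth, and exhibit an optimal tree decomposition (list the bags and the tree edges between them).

Every bag has size at most 4, so the width is 4 − 1 = 3 and tw(G) ≤ 3. Conversely, {0, 1, 4, 6} is a clique of size 4, and the vertices of any clique must share a bag in every tree decomposition; so some bag has ≥ 4 vertices and tw(G) ≥ 3. Hence tw(G) = 3 exactly.

Treewidth 3.
One such decomposition:
Bags: B1 = {0, 1, 4, 6}  B2 = {0, 4, 6, 7}  B3 = {1, 2, 4, 6}  B4 = {0, 1, 5, 6}  B5 = {2, 3, 4, 6}
Tree: B1–B2, B1–B3, B1–B4, B3–B5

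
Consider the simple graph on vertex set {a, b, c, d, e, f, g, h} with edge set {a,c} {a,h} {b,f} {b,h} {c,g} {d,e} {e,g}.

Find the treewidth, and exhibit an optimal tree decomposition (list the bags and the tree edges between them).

Every bag has size at most 2, so the width is 2 − 1 = 1 and tw(G) ≤ 1. Since G has at least one edge (e.g. d–e), it is not an edgeless graph, so tw(G) ≥ 1. Therefore the treewidth is 1.

Treewidth 1.
One optimal decomposition is:
Bags: B1 = {d, e}  B2 = {e, g}  B3 = {c, g}  B4 = {a, c}  B5 = {a, h}  B6 = {b, h}  B7 = {b, f}
Tree: B1–B2, B2–B3, B3–B4, B4–B5, B5–B6, B6–B7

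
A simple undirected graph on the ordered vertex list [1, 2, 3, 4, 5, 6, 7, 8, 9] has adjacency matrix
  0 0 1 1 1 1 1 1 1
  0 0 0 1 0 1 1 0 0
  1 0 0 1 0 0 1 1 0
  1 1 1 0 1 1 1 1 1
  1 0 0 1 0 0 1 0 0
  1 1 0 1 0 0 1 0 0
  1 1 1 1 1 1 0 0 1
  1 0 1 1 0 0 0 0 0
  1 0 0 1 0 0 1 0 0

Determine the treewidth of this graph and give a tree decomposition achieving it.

Each bag holds 4 vertices, so the decomposition has width 3, which upper-bounds the treewidth. On the other hand G contains the 4-clique {1, 3, 4, 8}. A clique must lie in a single bag of any decomposition, so no decomposition can have width below 3. Combining the bounds, tw(G) = 3.

Treewidth 3.
One optimal decomposition is:
Bags: B1 = {1, 4, 5, 7}  B2 = {1, 3, 4, 7}  B3 = {1, 4, 6, 7}  B4 = {1, 3, 4, 8}  B5 = {1, 4, 7, 9}  B6 = {2, 4, 6, 7}
Tree: B1–B2, B2–B3, B2–B4, B2–B5, B3–B6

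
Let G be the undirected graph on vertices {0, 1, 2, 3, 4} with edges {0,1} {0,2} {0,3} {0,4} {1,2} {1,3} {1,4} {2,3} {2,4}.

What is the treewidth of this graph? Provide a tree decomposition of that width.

Each bag holds 4 vertices, so the decomposition has width 3, which upper-bounds the treewidth. For the lower bound, the 4 vertices {0, 1, 2, 3} are pairwise adjacent, and any tree decomposition puts a clique entirely inside one bag — forcing width ≥ 3. The upper and lower bounds meet at 3, so that is the treewidth.

Treewidth 3.
Bags: B1 = {0, 1, 2, 3}  B2 = {0, 1, 2, 4}
Tree: B1–B2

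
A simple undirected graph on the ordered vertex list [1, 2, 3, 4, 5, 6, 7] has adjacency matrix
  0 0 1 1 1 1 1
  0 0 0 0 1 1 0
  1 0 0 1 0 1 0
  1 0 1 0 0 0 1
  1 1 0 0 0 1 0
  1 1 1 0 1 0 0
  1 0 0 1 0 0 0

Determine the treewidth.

A width-2 tree decomposition is:
Bags: B1 = {1, 5, 6}  B2 = {1, 3, 6}  B3 = {2, 5, 6}  B4 = {1, 3, 4}  B5 = {1, 4, 7}
Tree: B1–B2, B1–B3, B2–B4, B4–B5
Each bag holds 3 vertices, so the decomposition has width 2, which upper-bounds the treewidth. Conversely, {1, 3, 4} is a clique of size 3, and the vertices of any clique must share a bag in every tree decomposition; so some bag has ≥ 3 vertices and tw(G) ≥ 2. Hence tw(G) = 2 exactly.

2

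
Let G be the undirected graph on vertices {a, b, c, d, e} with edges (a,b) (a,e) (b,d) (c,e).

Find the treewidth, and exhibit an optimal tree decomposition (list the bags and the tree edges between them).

Treewidth 1.
Bags: B1 = {b, d}  B2 = {a, b}  B3 = {a, e}  B4 = {c, e}
Tree: B1–B2, B2–B3, B3–B4

Every bag has size at most 2, so the width is 2 − 1 = 1 and tw(G) ≤ 1. G has an edge, so its treewidth is at least 1. Therefore the treewidth is 1.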